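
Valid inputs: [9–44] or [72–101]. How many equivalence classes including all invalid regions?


Valid ranges: [9,44] and [72,101]
Class 1: x < 9 — invalid
Class 2: 9 ≤ x ≤ 44 — valid
Class 3: 44 < x < 72 — invalid (gap between ranges)
Class 4: 72 ≤ x ≤ 101 — valid
Class 5: x > 101 — invalid
Total equivalence classes: 5

5 equivalence classes


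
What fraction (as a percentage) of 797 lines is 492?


Coverage = covered / total * 100
Coverage = 492 / 797 * 100
Coverage = 61.73%

61.73%


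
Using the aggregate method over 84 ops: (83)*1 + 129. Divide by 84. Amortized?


Formula: Amortized cost = Total cost / Operations
Total cost = (83 * 1) + (1 * 129)
Total cost = 83 + 129 = 212
Amortized = 212 / 84 = 2.5238

2.5238


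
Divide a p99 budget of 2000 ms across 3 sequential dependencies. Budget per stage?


Formula: per_stage = total_budget / stages
per_stage = 2000 / 3
per_stage = 666.67 ms

666.67 ms


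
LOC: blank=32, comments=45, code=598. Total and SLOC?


Total LOC = blank + comment + code
Total LOC = 32 + 45 + 598 = 675
SLOC (source only) = code = 598

Total LOC: 675, SLOC: 598


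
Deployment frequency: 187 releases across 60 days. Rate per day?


Formula: deployments per day = releases / days
= 187 / 60
= 3.117 deploys/day
(equivalently, 21.82 deploys/week)

3.117 deploys/day


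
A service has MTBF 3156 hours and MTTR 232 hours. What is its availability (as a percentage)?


Availability = MTBF / (MTBF + MTTR)
Availability = 3156 / (3156 + 232)
Availability = 3156 / 3388
Availability = 93.1523%

93.1523%


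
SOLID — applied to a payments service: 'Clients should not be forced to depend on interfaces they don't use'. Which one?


This describes the Interface Segregation Principle (ISP)

Interface Segregation Principle (ISP)


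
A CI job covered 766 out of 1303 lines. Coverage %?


Coverage = covered / total * 100
Coverage = 766 / 1303 * 100
Coverage = 58.79%

58.79%


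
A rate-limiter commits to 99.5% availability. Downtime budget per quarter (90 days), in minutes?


Formula: allowed downtime = period * (100 - SLA) / 100
Period (quarter (90 days)) = 129600 minutes
Unavailability fraction = (100 - 99.5) / 100
Allowed downtime = 129600 * (100 - 99.5) / 100
Allowed downtime = 648.0 minutes

648.0 minutes


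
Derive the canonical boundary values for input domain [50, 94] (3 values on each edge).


Range: [50, 94]
Boundaries: just below min, min, min+1, max-1, max, just above max
Values: [49, 50, 51, 93, 94, 95]

[49, 50, 51, 93, 94, 95]


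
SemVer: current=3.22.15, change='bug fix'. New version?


Current: 3.22.15
Change category: 'bug fix' → patch bump
SemVer rule: patch bump → increment PATCH (MAJOR and MINOR unchanged)
New: 3.22.16

3.22.16


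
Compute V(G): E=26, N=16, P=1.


Formula: V(G) = E - N + 2P
V(G) = 26 - 16 + 2*1
V(G) = 10 + 2
V(G) = 12

12


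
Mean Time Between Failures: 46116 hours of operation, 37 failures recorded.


Formula: MTBF = Total operating time / Number of failures
MTBF = 46116 / 37
MTBF = 1246.38 hours

1246.38 hours


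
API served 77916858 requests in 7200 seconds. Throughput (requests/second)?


Formula: throughput = requests / seconds
throughput = 77916858 / 7200
throughput = 10821.79 requests/second

10821.79 requests/second


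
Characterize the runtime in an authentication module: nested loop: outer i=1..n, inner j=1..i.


Reasoning: triangle: n(n+1)/2 ~ n^2/2
Complexity: O(n^2)

O(n^2)


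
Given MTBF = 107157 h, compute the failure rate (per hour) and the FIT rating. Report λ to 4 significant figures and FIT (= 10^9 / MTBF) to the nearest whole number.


Formula: λ = 1 / MTBF; FIT = λ × 1e9 = 1e9 / MTBF
λ = 1 / 107157 ≈ 9.332e-06 failures/hour
FIT = 1e9 / 107157 ≈ 9332 failures per 1e9 hours (nearest whole number)

λ = 9.332e-06 /h, FIT = 9332


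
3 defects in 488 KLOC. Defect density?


Defect density = defects / KLOC
Defect density = 3 / 488
Defect density = 0.006 defects/KLOC

0.006 defects/KLOC


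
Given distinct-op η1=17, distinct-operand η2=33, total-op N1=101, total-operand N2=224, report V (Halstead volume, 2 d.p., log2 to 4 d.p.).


Formula: V = N * log2(η), where N = N1 + N2 and η = η1 + η2
η = 17 + 33 = 50
N = 101 + 224 = 325
log2(50) ≈ 5.6439
V = 325 * 5.6439 = 1834.27

1834.27


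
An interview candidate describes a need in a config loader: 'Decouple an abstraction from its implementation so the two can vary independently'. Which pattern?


This matches the Bridge pattern

Bridge


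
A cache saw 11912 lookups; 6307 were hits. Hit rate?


Formula: hit rate = hits / (hits + misses) * 100
hit rate = 6307 / (6307 + 5605) * 100
hit rate = 6307 / 11912 * 100
hit rate = 52.95%

52.95%


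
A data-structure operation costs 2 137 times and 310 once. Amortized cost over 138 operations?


Formula: Amortized cost = Total cost / Operations
Total cost = (137 * 2) + (1 * 310)
Total cost = 274 + 310 = 584
Amortized = 584 / 138 = 4.2319

4.2319


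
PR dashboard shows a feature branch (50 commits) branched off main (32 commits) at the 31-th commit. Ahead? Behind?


Common ancestor: commit #31
feature commits after divergence: 50 - 31 = 19
main commits after divergence: 32 - 31 = 1
feature is 19 commits ahead of main
main is 1 commits ahead of feature

feature ahead: 19, main ahead: 1


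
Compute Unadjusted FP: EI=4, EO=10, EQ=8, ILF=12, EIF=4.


UFP = EI*4 + EO*5 + EQ*4 + ILF*10 + EIF*7
UFP = 4*4 + 10*5 + 8*4 + 12*10 + 4*7
UFP = 16 + 50 + 32 + 120 + 28
UFP = 246

246


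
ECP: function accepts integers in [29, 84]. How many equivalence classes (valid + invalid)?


Valid range: [29, 84]
Class 1: x < 29 — invalid
Class 2: 29 ≤ x ≤ 84 — valid
Class 3: x > 84 — invalid
Total equivalence classes: 3

3 equivalence classes


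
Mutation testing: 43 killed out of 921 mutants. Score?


Mutation score = killed / total * 100
Mutation score = 43 / 921 * 100
Mutation score = 4.67%

4.67%


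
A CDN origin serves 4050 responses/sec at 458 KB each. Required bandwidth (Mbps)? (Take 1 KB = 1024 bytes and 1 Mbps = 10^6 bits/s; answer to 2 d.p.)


Formula: Mbps = payload_bytes * RPS * 8 / 1e6
Payload per request = 458 KB = 458 * 1024 = 468992 bytes
Total bytes/sec = 468992 * 4050 = 1899417600
Total bits/sec = 1899417600 * 8 = 15195340800
Mbps = 15195340800 / 1e6 = 15195.34

15195.34 Mbps


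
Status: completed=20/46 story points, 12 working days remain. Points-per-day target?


Formula: Required rate = Remaining points / Days left
Remaining = 46 - 20 = 26 points
Required rate = 26 / 12 = 2.17 points/day

2.17 points/day


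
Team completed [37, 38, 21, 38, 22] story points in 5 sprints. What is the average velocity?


Formula: Avg velocity = Total points / Number of sprints
Points: [37, 38, 21, 38, 22]
Sum = 37 + 38 + 21 + 38 + 22 = 156
Avg velocity = 156 / 5 = 31.2 points/sprint

31.2 points/sprint


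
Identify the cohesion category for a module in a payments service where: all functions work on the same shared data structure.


Reasoning: Functions share data
Type: Communicational cohesion

Communicational cohesion


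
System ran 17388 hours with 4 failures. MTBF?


Formula: MTBF = Total operating time / Number of failures
MTBF = 17388 / 4
MTBF = 4347.0 hours

4347.0 hours


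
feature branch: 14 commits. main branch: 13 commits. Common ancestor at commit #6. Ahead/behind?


Common ancestor: commit #6
feature commits after divergence: 14 - 6 = 8
main commits after divergence: 13 - 6 = 7
feature is 8 commits ahead of main
main is 7 commits ahead of feature

feature ahead: 8, main ahead: 7


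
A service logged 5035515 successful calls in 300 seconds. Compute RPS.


Formula: throughput = requests / seconds
throughput = 5035515 / 300
throughput = 16785.05 requests/second

16785.05 requests/second


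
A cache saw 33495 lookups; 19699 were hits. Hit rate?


Formula: hit rate = hits / (hits + misses) * 100
hit rate = 19699 / (19699 + 13796) * 100
hit rate = 19699 / 33495 * 100
hit rate = 58.81%

58.81%


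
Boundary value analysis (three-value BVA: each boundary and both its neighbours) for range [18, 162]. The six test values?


Range: [18, 162]
Boundaries: just below min, min, min+1, max-1, max, just above max
Values: [17, 18, 19, 161, 162, 163]

[17, 18, 19, 161, 162, 163]


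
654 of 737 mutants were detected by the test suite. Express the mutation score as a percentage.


Mutation score = killed / total * 100
Mutation score = 654 / 737 * 100
Mutation score = 88.74%

88.74%


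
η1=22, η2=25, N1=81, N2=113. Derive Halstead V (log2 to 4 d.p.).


Formula: V = N * log2(η), where N = N1 + N2 and η = η1 + η2
η = 22 + 25 = 47
N = 81 + 113 = 194
log2(47) ≈ 5.5546
V = 194 * 5.5546 = 1077.59

1077.59


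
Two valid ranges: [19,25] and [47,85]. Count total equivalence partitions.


Valid ranges: [19,25] and [47,85]
Class 1: x < 19 — invalid
Class 2: 19 ≤ x ≤ 25 — valid
Class 3: 25 < x < 47 — invalid (gap between ranges)
Class 4: 47 ≤ x ≤ 85 — valid
Class 5: x > 85 — invalid
Total equivalence classes: 5

5 equivalence classes


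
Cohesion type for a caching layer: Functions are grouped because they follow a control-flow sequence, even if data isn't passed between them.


Reasoning: Grouped by order of execution within a routine, not by data flow
Type: Procedural cohesion

Procedural cohesion


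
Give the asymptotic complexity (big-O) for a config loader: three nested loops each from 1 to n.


Reasoning: three levels of nesting over n
Complexity: O(n^3)

O(n^3)


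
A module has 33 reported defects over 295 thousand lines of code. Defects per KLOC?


Defect density = defects / KLOC
Defect density = 33 / 295
Defect density = 0.112 defects/KLOC

0.112 defects/KLOC


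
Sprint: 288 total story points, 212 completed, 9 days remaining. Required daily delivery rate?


Formula: Required rate = Remaining points / Days left
Remaining = 288 - 212 = 76 points
Required rate = 76 / 9 = 8.44 points/day

8.44 points/day


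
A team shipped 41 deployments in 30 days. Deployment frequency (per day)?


Formula: deployments per day = releases / days
= 41 / 30
= 1.367 deploys/day
(equivalently, 9.57 deploys/week)

1.367 deploys/day


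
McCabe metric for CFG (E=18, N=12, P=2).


Formula: V(G) = E - N + 2P
V(G) = 18 - 12 + 2*2
V(G) = 6 + 4
V(G) = 10

10


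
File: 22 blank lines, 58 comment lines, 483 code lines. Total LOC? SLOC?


Total LOC = blank + comment + code
Total LOC = 22 + 58 + 483 = 563
SLOC (source only) = code = 483

Total LOC: 563, SLOC: 483


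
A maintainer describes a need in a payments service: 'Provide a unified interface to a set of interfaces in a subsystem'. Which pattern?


This matches the Facade pattern

Facade


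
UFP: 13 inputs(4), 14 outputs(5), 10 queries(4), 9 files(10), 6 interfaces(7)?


UFP = EI*4 + EO*5 + EQ*4 + ILF*10 + EIF*7
UFP = 13*4 + 14*5 + 10*4 + 9*10 + 6*7
UFP = 52 + 70 + 40 + 90 + 42
UFP = 294

294


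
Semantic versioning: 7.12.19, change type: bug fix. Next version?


Current: 7.12.19
Change category: 'bug fix' → patch bump
SemVer rule: patch bump → increment PATCH (MAJOR and MINOR unchanged)
New: 7.12.20

7.12.20


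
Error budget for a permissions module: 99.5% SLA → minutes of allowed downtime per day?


Formula: allowed downtime = period * (100 - SLA) / 100
Period (day) = 1440 minutes
Unavailability fraction = (100 - 99.5) / 100
Allowed downtime = 1440 * (100 - 99.5) / 100
Allowed downtime = 7.2 minutes

7.2 minutes


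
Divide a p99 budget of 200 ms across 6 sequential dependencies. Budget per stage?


Formula: per_stage = total_budget / stages
per_stage = 200 / 6
per_stage = 33.33 ms

33.33 ms


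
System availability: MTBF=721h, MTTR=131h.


Availability = MTBF / (MTBF + MTTR)
Availability = 721 / (721 + 131)
Availability = 721 / 852
Availability = 84.6244%

84.6244%


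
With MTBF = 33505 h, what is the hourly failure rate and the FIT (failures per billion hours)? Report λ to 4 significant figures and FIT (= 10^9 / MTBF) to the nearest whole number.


Formula: λ = 1 / MTBF; FIT = λ × 1e9 = 1e9 / MTBF
λ = 1 / 33505 ≈ 2.985e-05 failures/hour
FIT = 1e9 / 33505 ≈ 29846 failures per 1e9 hours (nearest whole number)

λ = 2.985e-05 /h, FIT = 29846


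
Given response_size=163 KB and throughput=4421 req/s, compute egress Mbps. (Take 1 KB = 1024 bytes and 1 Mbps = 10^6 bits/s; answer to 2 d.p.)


Formula: Mbps = payload_bytes * RPS * 8 / 1e6
Payload per request = 163 KB = 163 * 1024 = 166912 bytes
Total bytes/sec = 166912 * 4421 = 737917952
Total bits/sec = 737917952 * 8 = 5903343616
Mbps = 5903343616 / 1e6 = 5903.34

5903.34 Mbps


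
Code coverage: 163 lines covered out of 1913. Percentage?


Coverage = covered / total * 100
Coverage = 163 / 1913 * 100
Coverage = 8.52%

8.52%


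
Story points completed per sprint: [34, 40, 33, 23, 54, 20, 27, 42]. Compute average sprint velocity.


Formula: Avg velocity = Total points / Number of sprints
Points: [34, 40, 33, 23, 54, 20, 27, 42]
Sum = 34 + 40 + 33 + 23 + 54 + 20 + 27 + 42 = 273
Avg velocity = 273 / 8 = 34.13 points/sprint

34.13 points/sprint


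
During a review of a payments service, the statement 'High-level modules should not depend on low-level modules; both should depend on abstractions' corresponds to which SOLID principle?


This describes the Dependency Inversion Principle (DIP)

Dependency Inversion Principle (DIP)


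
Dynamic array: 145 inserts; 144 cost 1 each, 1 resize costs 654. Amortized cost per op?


Formula: Amortized cost = Total cost / Operations
Total cost = (144 * 1) + (1 * 654)
Total cost = 144 + 654 = 798
Amortized = 798 / 145 = 5.5034

5.5034


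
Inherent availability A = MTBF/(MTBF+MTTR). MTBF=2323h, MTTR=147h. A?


Availability = MTBF / (MTBF + MTTR)
Availability = 2323 / (2323 + 147)
Availability = 2323 / 2470
Availability = 94.0486%

94.0486%


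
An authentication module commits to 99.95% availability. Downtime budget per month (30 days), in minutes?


Formula: allowed downtime = period * (100 - SLA) / 100
Period (month (30 days)) = 43200 minutes
Unavailability fraction = (100 - 99.95) / 100
Allowed downtime = 43200 * (100 - 99.95) / 100
Allowed downtime = 21.6 minutes

21.6 minutes


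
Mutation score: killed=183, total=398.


Mutation score = killed / total * 100
Mutation score = 183 / 398 * 100
Mutation score = 45.98%

45.98%


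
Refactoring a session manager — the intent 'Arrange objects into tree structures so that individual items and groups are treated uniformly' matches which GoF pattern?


This matches the Composite pattern

Composite


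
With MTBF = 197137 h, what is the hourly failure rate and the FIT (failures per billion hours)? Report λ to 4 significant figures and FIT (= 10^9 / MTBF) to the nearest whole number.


Formula: λ = 1 / MTBF; FIT = λ × 1e9 = 1e9 / MTBF
λ = 1 / 197137 ≈ 5.073e-06 failures/hour
FIT = 1e9 / 197137 ≈ 5073 failures per 1e9 hours (nearest whole number)

λ = 5.073e-06 /h, FIT = 5073


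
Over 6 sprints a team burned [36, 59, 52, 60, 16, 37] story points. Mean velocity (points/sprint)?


Formula: Avg velocity = Total points / Number of sprints
Points: [36, 59, 52, 60, 16, 37]
Sum = 36 + 59 + 52 + 60 + 16 + 37 = 260
Avg velocity = 260 / 6 = 43.33 points/sprint

43.33 points/sprint


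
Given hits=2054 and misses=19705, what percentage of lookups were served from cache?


Formula: hit rate = hits / (hits + misses) * 100
hit rate = 2054 / (2054 + 19705) * 100
hit rate = 2054 / 21759 * 100
hit rate = 9.44%

9.44%


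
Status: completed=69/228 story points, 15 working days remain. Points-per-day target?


Formula: Required rate = Remaining points / Days left
Remaining = 228 - 69 = 159 points
Required rate = 159 / 15 = 10.6 points/day

10.6 points/day


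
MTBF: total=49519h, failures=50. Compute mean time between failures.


Formula: MTBF = Total operating time / Number of failures
MTBF = 49519 / 50
MTBF = 990.38 hours

990.38 hours


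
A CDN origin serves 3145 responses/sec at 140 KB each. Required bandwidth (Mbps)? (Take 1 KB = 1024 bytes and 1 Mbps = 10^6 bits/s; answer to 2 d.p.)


Formula: Mbps = payload_bytes * RPS * 8 / 1e6
Payload per request = 140 KB = 140 * 1024 = 143360 bytes
Total bytes/sec = 143360 * 3145 = 450867200
Total bits/sec = 450867200 * 8 = 3606937600
Mbps = 3606937600 / 1e6 = 3606.94

3606.94 Mbps


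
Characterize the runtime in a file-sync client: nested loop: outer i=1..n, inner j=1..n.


Reasoning: n iterations times n iterations
Complexity: O(n^2)

O(n^2)


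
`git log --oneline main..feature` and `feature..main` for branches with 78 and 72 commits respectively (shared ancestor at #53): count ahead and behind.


Common ancestor: commit #53
feature commits after divergence: 78 - 53 = 25
main commits after divergence: 72 - 53 = 19
feature is 25 commits ahead of main
main is 19 commits ahead of feature

feature ahead: 25, main ahead: 19


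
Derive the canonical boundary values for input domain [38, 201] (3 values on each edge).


Range: [38, 201]
Boundaries: just below min, min, min+1, max-1, max, just above max
Values: [37, 38, 39, 200, 201, 202]

[37, 38, 39, 200, 201, 202]


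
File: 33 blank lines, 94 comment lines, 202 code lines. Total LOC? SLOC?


Total LOC = blank + comment + code
Total LOC = 33 + 94 + 202 = 329
SLOC (source only) = code = 202

Total LOC: 329, SLOC: 202


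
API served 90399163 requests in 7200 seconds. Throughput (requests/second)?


Formula: throughput = requests / seconds
throughput = 90399163 / 7200
throughput = 12555.44 requests/second

12555.44 requests/second


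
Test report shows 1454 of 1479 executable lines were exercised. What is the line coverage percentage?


Coverage = covered / total * 100
Coverage = 1454 / 1479 * 100
Coverage = 98.31%

98.31%


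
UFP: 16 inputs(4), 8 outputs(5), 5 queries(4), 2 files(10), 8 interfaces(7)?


UFP = EI*4 + EO*5 + EQ*4 + ILF*10 + EIF*7
UFP = 16*4 + 8*5 + 5*4 + 2*10 + 8*7
UFP = 64 + 40 + 20 + 20 + 56
UFP = 200

200


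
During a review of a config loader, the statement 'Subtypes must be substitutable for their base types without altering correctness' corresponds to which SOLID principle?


This describes the Liskov Substitution Principle (LSP)

Liskov Substitution Principle (LSP)


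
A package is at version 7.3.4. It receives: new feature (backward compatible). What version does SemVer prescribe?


Current: 7.3.4
Change category: 'new feature (backward compatible)' → minor bump
SemVer rule: minor bump → increment MINOR, reset PATCH to 0 (MAJOR unchanged)
New: 7.4.0

7.4.0


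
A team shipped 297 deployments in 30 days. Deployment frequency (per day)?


Formula: deployments per day = releases / days
= 297 / 30
= 9.9 deploys/day
(equivalently, 69.3 deploys/week)

9.9 deploys/day


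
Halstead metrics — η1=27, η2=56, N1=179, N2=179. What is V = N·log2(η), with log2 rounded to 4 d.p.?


Formula: V = N * log2(η), where N = N1 + N2 and η = η1 + η2
η = 27 + 56 = 83
N = 179 + 179 = 358
log2(83) ≈ 6.3750
V = 358 * 6.3750 = 2282.25

2282.25


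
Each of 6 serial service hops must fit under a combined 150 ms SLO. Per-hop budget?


Formula: per_stage = total_budget / stages
per_stage = 150 / 6
per_stage = 25.0 ms

25.0 ms


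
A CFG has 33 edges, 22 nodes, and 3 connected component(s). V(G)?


Formula: V(G) = E - N + 2P
V(G) = 33 - 22 + 2*3
V(G) = 11 + 6
V(G) = 17

17


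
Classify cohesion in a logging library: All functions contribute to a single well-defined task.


Reasoning: Best: single purpose
Type: Functional cohesion

Functional cohesion


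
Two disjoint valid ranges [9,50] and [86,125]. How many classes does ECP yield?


Valid ranges: [9,50] and [86,125]
Class 1: x < 9 — invalid
Class 2: 9 ≤ x ≤ 50 — valid
Class 3: 50 < x < 86 — invalid (gap between ranges)
Class 4: 86 ≤ x ≤ 125 — valid
Class 5: x > 125 — invalid
Total equivalence classes: 5

5 equivalence classes


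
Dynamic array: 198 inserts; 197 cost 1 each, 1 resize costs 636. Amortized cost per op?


Formula: Amortized cost = Total cost / Operations
Total cost = (197 * 1) + (1 * 636)
Total cost = 197 + 636 = 833
Amortized = 833 / 198 = 4.2071

4.2071


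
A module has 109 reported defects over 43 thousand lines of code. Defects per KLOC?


Defect density = defects / KLOC
Defect density = 109 / 43
Defect density = 2.535 defects/KLOC

2.535 defects/KLOC


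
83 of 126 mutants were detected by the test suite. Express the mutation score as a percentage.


Mutation score = killed / total * 100
Mutation score = 83 / 126 * 100
Mutation score = 65.87%

65.87%


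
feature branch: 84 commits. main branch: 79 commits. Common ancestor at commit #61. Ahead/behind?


Common ancestor: commit #61
feature commits after divergence: 84 - 61 = 23
main commits after divergence: 79 - 61 = 18
feature is 23 commits ahead of main
main is 18 commits ahead of feature

feature ahead: 23, main ahead: 18


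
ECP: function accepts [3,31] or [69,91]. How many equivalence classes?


Valid ranges: [3,31] and [69,91]
Class 1: x < 3 — invalid
Class 2: 3 ≤ x ≤ 31 — valid
Class 3: 31 < x < 69 — invalid (gap between ranges)
Class 4: 69 ≤ x ≤ 91 — valid
Class 5: x > 91 — invalid
Total equivalence classes: 5

5 equivalence classes


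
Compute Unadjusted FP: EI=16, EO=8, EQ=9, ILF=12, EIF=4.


UFP = EI*4 + EO*5 + EQ*4 + ILF*10 + EIF*7
UFP = 16*4 + 8*5 + 9*4 + 12*10 + 4*7
UFP = 64 + 40 + 36 + 120 + 28
UFP = 288

288


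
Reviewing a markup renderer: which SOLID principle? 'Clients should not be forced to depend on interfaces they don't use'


This describes the Interface Segregation Principle (ISP)

Interface Segregation Principle (ISP)


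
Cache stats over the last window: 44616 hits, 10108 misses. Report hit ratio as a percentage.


Formula: hit rate = hits / (hits + misses) * 100
hit rate = 44616 / (44616 + 10108) * 100
hit rate = 44616 / 54724 * 100
hit rate = 81.53%

81.53%


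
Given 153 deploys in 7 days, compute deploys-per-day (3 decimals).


Formula: deployments per day = releases / days
= 153 / 7
= 21.857 deploys/day
(equivalently, 153.0 deploys/week)

21.857 deploys/day


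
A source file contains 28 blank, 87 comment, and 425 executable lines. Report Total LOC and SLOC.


Total LOC = blank + comment + code
Total LOC = 28 + 87 + 425 = 540
SLOC (source only) = code = 425

Total LOC: 540, SLOC: 425


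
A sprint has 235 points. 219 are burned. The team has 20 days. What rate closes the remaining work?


Formula: Required rate = Remaining points / Days left
Remaining = 235 - 219 = 16 points
Required rate = 16 / 20 = 0.8 points/day

0.8 points/day


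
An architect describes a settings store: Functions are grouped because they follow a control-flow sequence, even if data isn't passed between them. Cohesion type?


Reasoning: Grouped by order of execution within a routine, not by data flow
Type: Procedural cohesion

Procedural cohesion


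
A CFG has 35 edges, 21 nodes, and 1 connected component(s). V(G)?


Formula: V(G) = E - N + 2P
V(G) = 35 - 21 + 2*1
V(G) = 14 + 2
V(G) = 16

16


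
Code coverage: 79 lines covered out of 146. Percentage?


Coverage = covered / total * 100
Coverage = 79 / 146 * 100
Coverage = 54.11%

54.11%


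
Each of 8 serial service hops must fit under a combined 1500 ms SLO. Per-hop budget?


Formula: per_stage = total_budget / stages
per_stage = 1500 / 8
per_stage = 187.5 ms

187.5 ms


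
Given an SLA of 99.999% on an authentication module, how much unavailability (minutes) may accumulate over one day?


Formula: allowed downtime = period * (100 - SLA) / 100
Period (day) = 1440 minutes
Unavailability fraction = (100 - 99.999) / 100
Allowed downtime = 1440 * (100 - 99.999) / 100
Allowed downtime = 0.0144 minutes

0.0144 minutes


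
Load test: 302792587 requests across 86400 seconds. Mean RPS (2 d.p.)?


Formula: throughput = requests / seconds
throughput = 302792587 / 86400
throughput = 3504.54 requests/second

3504.54 requests/second


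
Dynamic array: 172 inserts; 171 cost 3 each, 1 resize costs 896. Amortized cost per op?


Formula: Amortized cost = Total cost / Operations
Total cost = (171 * 3) + (1 * 896)
Total cost = 513 + 896 = 1409
Amortized = 1409 / 172 = 8.1919

8.1919


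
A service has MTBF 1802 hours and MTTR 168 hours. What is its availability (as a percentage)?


Availability = MTBF / (MTBF + MTTR)
Availability = 1802 / (1802 + 168)
Availability = 1802 / 1970
Availability = 91.4721%

91.4721%


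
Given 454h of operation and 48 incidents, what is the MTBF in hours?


Formula: MTBF = Total operating time / Number of failures
MTBF = 454 / 48
MTBF = 9.46 hours

9.46 hours


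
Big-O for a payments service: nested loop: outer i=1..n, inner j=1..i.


Reasoning: triangle: n(n+1)/2 ~ n^2/2
Complexity: O(n^2)

O(n^2)


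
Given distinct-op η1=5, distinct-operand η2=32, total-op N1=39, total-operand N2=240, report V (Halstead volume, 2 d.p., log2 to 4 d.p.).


Formula: V = N * log2(η), where N = N1 + N2 and η = η1 + η2
η = 5 + 32 = 37
N = 39 + 240 = 279
log2(37) ≈ 5.2095
V = 279 * 5.2095 = 1453.45

1453.45


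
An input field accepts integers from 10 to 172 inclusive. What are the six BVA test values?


Range: [10, 172]
Boundaries: just below min, min, min+1, max-1, max, just above max
Values: [9, 10, 11, 171, 172, 173]

[9, 10, 11, 171, 172, 173]


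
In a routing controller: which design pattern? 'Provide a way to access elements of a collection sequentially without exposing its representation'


This matches the Iterator pattern

Iterator


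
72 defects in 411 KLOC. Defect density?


Defect density = defects / KLOC
Defect density = 72 / 411
Defect density = 0.175 defects/KLOC

0.175 defects/KLOC


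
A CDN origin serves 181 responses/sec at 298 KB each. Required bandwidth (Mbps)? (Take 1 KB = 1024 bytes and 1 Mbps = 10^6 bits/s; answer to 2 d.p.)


Formula: Mbps = payload_bytes * RPS * 8 / 1e6
Payload per request = 298 KB = 298 * 1024 = 305152 bytes
Total bytes/sec = 305152 * 181 = 55232512
Total bits/sec = 55232512 * 8 = 441860096
Mbps = 441860096 / 1e6 = 441.86

441.86 Mbps


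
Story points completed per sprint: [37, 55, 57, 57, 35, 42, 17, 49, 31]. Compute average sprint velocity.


Formula: Avg velocity = Total points / Number of sprints
Points: [37, 55, 57, 57, 35, 42, 17, 49, 31]
Sum = 37 + 55 + 57 + 57 + 35 + 42 + 17 + 49 + 31 = 380
Avg velocity = 380 / 9 = 42.22 points/sprint

42.22 points/sprint


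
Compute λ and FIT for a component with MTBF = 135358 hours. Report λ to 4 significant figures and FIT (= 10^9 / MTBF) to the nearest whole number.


Formula: λ = 1 / MTBF; FIT = λ × 1e9 = 1e9 / MTBF
λ = 1 / 135358 ≈ 7.388e-06 failures/hour
FIT = 1e9 / 135358 ≈ 7388 failures per 1e9 hours (nearest whole number)

λ = 7.388e-06 /h, FIT = 7388


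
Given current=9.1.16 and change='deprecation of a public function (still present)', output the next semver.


Current: 9.1.16
Change category: 'deprecation of a public function (still present)' → minor bump
SemVer rule: minor bump → increment MINOR, reset PATCH to 0 (MAJOR unchanged)
New: 9.2.0

9.2.0


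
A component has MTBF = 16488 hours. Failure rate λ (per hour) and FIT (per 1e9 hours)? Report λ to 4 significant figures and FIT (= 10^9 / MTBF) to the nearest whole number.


Formula: λ = 1 / MTBF; FIT = λ × 1e9 = 1e9 / MTBF
λ = 1 / 16488 ≈ 6.065e-05 failures/hour
FIT = 1e9 / 16488 ≈ 60650 failures per 1e9 hours (nearest whole number)

λ = 6.065e-05 /h, FIT = 60650


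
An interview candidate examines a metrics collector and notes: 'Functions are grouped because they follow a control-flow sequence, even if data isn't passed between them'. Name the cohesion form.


Reasoning: Grouped by order of execution within a routine, not by data flow
Type: Procedural cohesion

Procedural cohesion


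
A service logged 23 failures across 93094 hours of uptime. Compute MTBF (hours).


Formula: MTBF = Total operating time / Number of failures
MTBF = 93094 / 23
MTBF = 4047.57 hours

4047.57 hours


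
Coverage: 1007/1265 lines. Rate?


Coverage = covered / total * 100
Coverage = 1007 / 1265 * 100
Coverage = 79.6%

79.6%


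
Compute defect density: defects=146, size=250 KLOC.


Defect density = defects / KLOC
Defect density = 146 / 250
Defect density = 0.584 defects/KLOC

0.584 defects/KLOC


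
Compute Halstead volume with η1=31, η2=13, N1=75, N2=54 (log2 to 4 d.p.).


Formula: V = N * log2(η), where N = N1 + N2 and η = η1 + η2
η = 31 + 13 = 44
N = 75 + 54 = 129
log2(44) ≈ 5.4594
V = 129 * 5.4594 = 704.26

704.26


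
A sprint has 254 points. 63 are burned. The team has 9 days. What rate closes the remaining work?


Formula: Required rate = Remaining points / Days left
Remaining = 254 - 63 = 191 points
Required rate = 191 / 9 = 21.22 points/day

21.22 points/day


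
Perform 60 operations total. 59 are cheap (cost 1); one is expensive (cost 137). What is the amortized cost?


Formula: Amortized cost = Total cost / Operations
Total cost = (59 * 1) + (1 * 137)
Total cost = 59 + 137 = 196
Amortized = 196 / 60 = 3.2667

3.2667


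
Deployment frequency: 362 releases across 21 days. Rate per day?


Formula: deployments per day = releases / days
= 362 / 21
= 17.238 deploys/day
(equivalently, 120.67 deploys/week)

17.238 deploys/day


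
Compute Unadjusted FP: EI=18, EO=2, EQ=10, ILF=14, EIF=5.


UFP = EI*4 + EO*5 + EQ*4 + ILF*10 + EIF*7
UFP = 18*4 + 2*5 + 10*4 + 14*10 + 5*7
UFP = 72 + 10 + 40 + 140 + 35
UFP = 297

297


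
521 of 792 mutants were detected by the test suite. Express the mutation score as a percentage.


Mutation score = killed / total * 100
Mutation score = 521 / 792 * 100
Mutation score = 65.78%

65.78%


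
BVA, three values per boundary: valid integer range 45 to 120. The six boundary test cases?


Range: [45, 120]
Boundaries: just below min, min, min+1, max-1, max, just above max
Values: [44, 45, 46, 119, 120, 121]

[44, 45, 46, 119, 120, 121]


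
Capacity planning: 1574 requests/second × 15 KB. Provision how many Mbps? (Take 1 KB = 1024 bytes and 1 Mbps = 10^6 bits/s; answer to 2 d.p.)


Formula: Mbps = payload_bytes * RPS * 8 / 1e6
Payload per request = 15 KB = 15 * 1024 = 15360 bytes
Total bytes/sec = 15360 * 1574 = 24176640
Total bits/sec = 24176640 * 8 = 193413120
Mbps = 193413120 / 1e6 = 193.41

193.41 Mbps


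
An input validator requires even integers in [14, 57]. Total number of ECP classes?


Constraint: even integers in [14, 57]
Class 1: x < 14 — out-of-range invalid
Class 2: x in [14,57] but odd — wrong type invalid
Class 3: x in [14,57] and even — valid
Class 4: x > 57 — out-of-range invalid
Total equivalence classes: 4

4 equivalence classes


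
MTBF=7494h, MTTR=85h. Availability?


Availability = MTBF / (MTBF + MTTR)
Availability = 7494 / (7494 + 85)
Availability = 7494 / 7579
Availability = 98.8785%

98.8785%


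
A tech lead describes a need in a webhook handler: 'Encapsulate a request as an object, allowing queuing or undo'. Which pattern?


This matches the Command pattern

Command


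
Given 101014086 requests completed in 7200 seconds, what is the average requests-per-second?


Formula: throughput = requests / seconds
throughput = 101014086 / 7200
throughput = 14029.73 requests/second

14029.73 requests/second


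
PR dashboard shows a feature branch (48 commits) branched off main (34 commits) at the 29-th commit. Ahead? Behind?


Common ancestor: commit #29
feature commits after divergence: 48 - 29 = 19
main commits after divergence: 34 - 29 = 5
feature is 19 commits ahead of main
main is 5 commits ahead of feature

feature ahead: 19, main ahead: 5


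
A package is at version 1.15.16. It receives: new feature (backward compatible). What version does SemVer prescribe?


Current: 1.15.16
Change category: 'new feature (backward compatible)' → minor bump
SemVer rule: minor bump → increment MINOR, reset PATCH to 0 (MAJOR unchanged)
New: 1.16.0

1.16.0


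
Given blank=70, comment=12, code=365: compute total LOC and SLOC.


Total LOC = blank + comment + code
Total LOC = 70 + 12 + 365 = 447
SLOC (source only) = code = 365

Total LOC: 447, SLOC: 365


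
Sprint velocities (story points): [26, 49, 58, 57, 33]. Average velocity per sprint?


Formula: Avg velocity = Total points / Number of sprints
Points: [26, 49, 58, 57, 33]
Sum = 26 + 49 + 58 + 57 + 33 = 223
Avg velocity = 223 / 5 = 44.6 points/sprint

44.6 points/sprint


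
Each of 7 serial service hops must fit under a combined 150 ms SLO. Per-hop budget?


Formula: per_stage = total_budget / stages
per_stage = 150 / 7
per_stage = 21.43 ms

21.43 ms


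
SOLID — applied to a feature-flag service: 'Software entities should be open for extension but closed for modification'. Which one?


This describes the Open/Closed Principle (OCP)

Open/Closed Principle (OCP)


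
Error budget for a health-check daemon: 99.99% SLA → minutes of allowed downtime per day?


Formula: allowed downtime = period * (100 - SLA) / 100
Period (day) = 1440 minutes
Unavailability fraction = (100 - 99.99) / 100
Allowed downtime = 1440 * (100 - 99.99) / 100
Allowed downtime = 0.144 minutes

0.144 minutes


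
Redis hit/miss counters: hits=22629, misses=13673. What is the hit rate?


Formula: hit rate = hits / (hits + misses) * 100
hit rate = 22629 / (22629 + 13673) * 100
hit rate = 22629 / 36302 * 100
hit rate = 62.34%

62.34%


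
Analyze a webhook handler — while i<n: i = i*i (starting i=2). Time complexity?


Reasoning: squaring drives double-exponential growth; iterations ~ log log n
Complexity: O(log log n)

O(log log n)


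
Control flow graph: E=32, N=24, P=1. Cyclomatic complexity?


Formula: V(G) = E - N + 2P
V(G) = 32 - 24 + 2*1
V(G) = 8 + 2
V(G) = 10

10


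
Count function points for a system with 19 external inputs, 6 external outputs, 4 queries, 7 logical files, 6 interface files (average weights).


UFP = EI*4 + EO*5 + EQ*4 + ILF*10 + EIF*7
UFP = 19*4 + 6*5 + 4*4 + 7*10 + 6*7
UFP = 76 + 30 + 16 + 70 + 42
UFP = 234

234


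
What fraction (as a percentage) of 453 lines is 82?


Coverage = covered / total * 100
Coverage = 82 / 453 * 100
Coverage = 18.1%

18.1%


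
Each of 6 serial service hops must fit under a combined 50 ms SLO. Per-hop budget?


Formula: per_stage = total_budget / stages
per_stage = 50 / 6
per_stage = 8.33 ms

8.33 ms


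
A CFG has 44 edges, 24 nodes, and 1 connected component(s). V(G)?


Formula: V(G) = E - N + 2P
V(G) = 44 - 24 + 2*1
V(G) = 20 + 2
V(G) = 22

22


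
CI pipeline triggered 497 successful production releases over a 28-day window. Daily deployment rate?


Formula: deployments per day = releases / days
= 497 / 28
= 17.75 deploys/day
(equivalently, 124.25 deploys/week)

17.75 deploys/day


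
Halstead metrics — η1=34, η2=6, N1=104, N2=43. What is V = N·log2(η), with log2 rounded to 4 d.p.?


Formula: V = N * log2(η), where N = N1 + N2 and η = η1 + η2
η = 34 + 6 = 40
N = 104 + 43 = 147
log2(40) ≈ 5.3219
V = 147 * 5.3219 = 782.32

782.32


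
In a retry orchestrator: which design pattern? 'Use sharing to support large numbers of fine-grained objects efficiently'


This matches the Flyweight pattern

Flyweight


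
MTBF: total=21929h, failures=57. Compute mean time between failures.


Formula: MTBF = Total operating time / Number of failures
MTBF = 21929 / 57
MTBF = 384.72 hours

384.72 hours


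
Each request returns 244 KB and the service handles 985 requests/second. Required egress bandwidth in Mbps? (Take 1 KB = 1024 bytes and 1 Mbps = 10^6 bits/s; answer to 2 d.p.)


Formula: Mbps = payload_bytes * RPS * 8 / 1e6
Payload per request = 244 KB = 244 * 1024 = 249856 bytes
Total bytes/sec = 249856 * 985 = 246108160
Total bits/sec = 246108160 * 8 = 1968865280
Mbps = 1968865280 / 1e6 = 1968.87

1968.87 Mbps


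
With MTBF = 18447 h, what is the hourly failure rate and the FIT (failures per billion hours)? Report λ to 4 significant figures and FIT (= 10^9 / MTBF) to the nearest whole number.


Formula: λ = 1 / MTBF; FIT = λ × 1e9 = 1e9 / MTBF
λ = 1 / 18447 ≈ 5.421e-05 failures/hour
FIT = 1e9 / 18447 ≈ 54209 failures per 1e9 hours (nearest whole number)

λ = 5.421e-05 /h, FIT = 54209


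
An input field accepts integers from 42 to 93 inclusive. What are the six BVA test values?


Range: [42, 93]
Boundaries: just below min, min, min+1, max-1, max, just above max
Values: [41, 42, 43, 92, 93, 94]

[41, 42, 43, 92, 93, 94]


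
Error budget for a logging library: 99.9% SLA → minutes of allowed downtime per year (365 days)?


Formula: allowed downtime = period * (100 - SLA) / 100
Period (year (365 days)) = 525600 minutes
Unavailability fraction = (100 - 99.9) / 100
Allowed downtime = 525600 * (100 - 99.9) / 100
Allowed downtime = 525.6 minutes

525.6 minutes


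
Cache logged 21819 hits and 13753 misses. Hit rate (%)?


Formula: hit rate = hits / (hits + misses) * 100
hit rate = 21819 / (21819 + 13753) * 100
hit rate = 21819 / 35572 * 100
hit rate = 61.34%

61.34%


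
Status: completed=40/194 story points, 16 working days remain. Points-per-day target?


Formula: Required rate = Remaining points / Days left
Remaining = 194 - 40 = 154 points
Required rate = 154 / 16 = 9.63 points/day

9.63 points/day


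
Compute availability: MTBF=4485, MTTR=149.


Availability = MTBF / (MTBF + MTTR)
Availability = 4485 / (4485 + 149)
Availability = 4485 / 4634
Availability = 96.7846%

96.7846%


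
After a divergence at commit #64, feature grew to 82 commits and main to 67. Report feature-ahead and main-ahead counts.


Common ancestor: commit #64
feature commits after divergence: 82 - 64 = 18
main commits after divergence: 67 - 64 = 3
feature is 18 commits ahead of main
main is 3 commits ahead of feature

feature ahead: 18, main ahead: 3


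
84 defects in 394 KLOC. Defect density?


Defect density = defects / KLOC
Defect density = 84 / 394
Defect density = 0.213 defects/KLOC

0.213 defects/KLOC


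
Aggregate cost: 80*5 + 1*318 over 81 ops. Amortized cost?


Formula: Amortized cost = Total cost / Operations
Total cost = (80 * 5) + (1 * 318)
Total cost = 400 + 318 = 718
Amortized = 718 / 81 = 8.8642

8.8642


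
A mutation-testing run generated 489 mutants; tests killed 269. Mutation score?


Mutation score = killed / total * 100
Mutation score = 269 / 489 * 100
Mutation score = 55.01%

55.01%


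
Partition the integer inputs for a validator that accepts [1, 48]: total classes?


Valid range: [1, 48]
Class 1: x < 1 — invalid
Class 2: 1 ≤ x ≤ 48 — valid
Class 3: x > 48 — invalid
Total equivalence classes: 3

3 equivalence classes


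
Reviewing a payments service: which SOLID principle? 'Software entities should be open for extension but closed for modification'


This describes the Open/Closed Principle (OCP)

Open/Closed Principle (OCP)


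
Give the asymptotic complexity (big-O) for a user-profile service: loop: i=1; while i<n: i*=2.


Reasoning: i doubles each step so iterations are log2(n)
Complexity: O(log n)

O(log n)


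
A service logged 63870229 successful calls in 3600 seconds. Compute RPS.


Formula: throughput = requests / seconds
throughput = 63870229 / 3600
throughput = 17741.73 requests/second

17741.73 requests/second
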